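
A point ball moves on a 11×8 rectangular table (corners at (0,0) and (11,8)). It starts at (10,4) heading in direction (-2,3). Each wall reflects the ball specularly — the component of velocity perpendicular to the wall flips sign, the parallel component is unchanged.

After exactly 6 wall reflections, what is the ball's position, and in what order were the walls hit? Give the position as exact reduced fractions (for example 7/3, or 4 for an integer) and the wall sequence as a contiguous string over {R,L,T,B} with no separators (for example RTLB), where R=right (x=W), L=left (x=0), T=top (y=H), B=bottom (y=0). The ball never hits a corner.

1. t=4/3 → T at (22/3,8); v=(-2,-3)
2. t=8/3 → B at (2,0); v=(-2,3)
3. t=1 → L at (0,3); v=(2,3)
4. t=5/3 → T at (10/3,8); v=(2,-3)
5. t=8/3 → B at (26/3,0); v=(2,3)
6. t=7/6 → R at (11,7/2); v=(-2,3)

Final position: (11,7/2)
Wall sequence: TBLTBR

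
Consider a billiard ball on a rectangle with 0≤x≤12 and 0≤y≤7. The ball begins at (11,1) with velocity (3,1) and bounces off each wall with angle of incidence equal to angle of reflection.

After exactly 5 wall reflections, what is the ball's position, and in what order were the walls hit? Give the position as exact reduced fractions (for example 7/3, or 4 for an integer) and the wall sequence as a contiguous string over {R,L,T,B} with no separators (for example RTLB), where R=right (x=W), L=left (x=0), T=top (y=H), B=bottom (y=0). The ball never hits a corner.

1. t=1/3 → R at (12,4/3); v=(-3,1)
2. t=4 → L at (0,16/3); v=(3,1)
3. t=5/3 → T at (5,7); v=(3,-1)
4. t=7/3 → R at (12,14/3); v=(-3,-1)
5. t=4 → L at (0,2/3); v=(3,-1)

Final position: (0,2/3)
Wall sequence: RLTRL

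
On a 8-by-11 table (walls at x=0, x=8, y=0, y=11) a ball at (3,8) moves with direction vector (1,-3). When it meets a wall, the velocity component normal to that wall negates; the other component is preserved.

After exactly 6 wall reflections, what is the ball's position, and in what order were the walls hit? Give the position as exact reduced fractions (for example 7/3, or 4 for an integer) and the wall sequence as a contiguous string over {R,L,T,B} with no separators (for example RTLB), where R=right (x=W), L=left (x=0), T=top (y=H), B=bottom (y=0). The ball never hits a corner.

Final position: (2/3,11)
Wall sequence: BRTBLT

1. t=8/3 → B at (17/3,0); v=(1,3)
2. t=7/3 → R at (8,7); v=(-1,3)
3. t=4/3 → T at (20/3,11); v=(-1,-3)
4. t=11/3 → B at (3,0); v=(-1,3)
5. t=3 → L at (0,9); v=(1,3)
6. t=2/3 → T at (2/3,11); v=(1,-3)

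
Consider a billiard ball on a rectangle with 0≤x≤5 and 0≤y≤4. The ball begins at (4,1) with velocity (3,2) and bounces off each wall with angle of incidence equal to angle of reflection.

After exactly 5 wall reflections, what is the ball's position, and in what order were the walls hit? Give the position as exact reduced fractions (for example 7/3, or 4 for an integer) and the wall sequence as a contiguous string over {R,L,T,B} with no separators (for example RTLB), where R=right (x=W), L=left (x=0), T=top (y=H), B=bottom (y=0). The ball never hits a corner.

1. t=1/3 → R at (5,5/3); v=(-3,2)
2. t=7/6 → T at (3/2,4); v=(-3,-2)
3. t=1/2 → L at (0,3); v=(3,-2)
4. t=3/2 → B at (9/2,0); v=(3,2)
5. t=1/6 → R at (5,1/3); v=(-3,2)

Final position: (5,1/3)
Wall sequence: RTLBR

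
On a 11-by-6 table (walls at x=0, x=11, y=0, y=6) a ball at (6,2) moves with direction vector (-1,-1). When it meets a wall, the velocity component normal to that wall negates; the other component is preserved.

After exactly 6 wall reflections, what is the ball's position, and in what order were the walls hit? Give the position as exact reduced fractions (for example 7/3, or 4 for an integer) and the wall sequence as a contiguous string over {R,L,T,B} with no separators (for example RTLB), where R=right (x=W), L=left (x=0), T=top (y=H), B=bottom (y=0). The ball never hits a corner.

Final position: (8,6)
Wall sequence: BLTBRT

1. t=2 → B at (4,0); v=(-1,1)
2. t=4 → L at (0,4); v=(1,1)
3. t=2 → T at (2,6); v=(1,-1)
4. t=6 → B at (8,0); v=(1,1)
5. t=3 → R at (11,3); v=(-1,1)
6. t=3 → T at (8,6); v=(-1,-1)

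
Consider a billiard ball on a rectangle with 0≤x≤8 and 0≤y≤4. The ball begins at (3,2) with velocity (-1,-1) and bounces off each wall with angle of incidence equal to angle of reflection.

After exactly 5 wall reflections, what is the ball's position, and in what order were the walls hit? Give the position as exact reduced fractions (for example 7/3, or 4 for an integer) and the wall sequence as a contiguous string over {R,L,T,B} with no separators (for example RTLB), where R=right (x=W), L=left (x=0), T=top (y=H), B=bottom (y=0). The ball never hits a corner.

Final position: (8,1)
Wall sequence: BLTBR

1. t=2 → B at (1,0); v=(-1,1)
2. t=1 → L at (0,1); v=(1,1)
3. t=3 → T at (3,4); v=(1,-1)
4. t=4 → B at (7,0); v=(1,1)
5. t=1 → R at (8,1); v=(-1,1)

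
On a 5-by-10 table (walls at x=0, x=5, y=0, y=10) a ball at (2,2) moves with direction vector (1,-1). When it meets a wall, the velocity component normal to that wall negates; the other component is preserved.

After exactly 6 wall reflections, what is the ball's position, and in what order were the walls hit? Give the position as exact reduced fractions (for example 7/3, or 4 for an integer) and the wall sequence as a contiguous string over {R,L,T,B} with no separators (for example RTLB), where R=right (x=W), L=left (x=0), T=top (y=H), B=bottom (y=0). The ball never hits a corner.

Final position: (0,4)
Wall sequence: BRLTRL

1. t=2 → B at (4,0); v=(1,1)
2. t=1 → R at (5,1); v=(-1,1)
3. t=5 → L at (0,6); v=(1,1)
4. t=4 → T at (4,10); v=(1,-1)
5. t=1 → R at (5,9); v=(-1,-1)
6. t=5 → L at (0,4); v=(1,-1)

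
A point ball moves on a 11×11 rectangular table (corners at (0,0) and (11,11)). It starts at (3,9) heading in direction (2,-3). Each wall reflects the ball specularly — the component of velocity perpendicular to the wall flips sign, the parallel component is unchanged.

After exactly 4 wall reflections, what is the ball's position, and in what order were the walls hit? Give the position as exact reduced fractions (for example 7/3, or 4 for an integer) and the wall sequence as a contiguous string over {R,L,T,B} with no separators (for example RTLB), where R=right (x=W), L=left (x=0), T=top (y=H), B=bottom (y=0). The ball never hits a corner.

1. t=3 → B at (9,0); v=(2,3)
2. t=1 → R at (11,3); v=(-2,3)
3. t=8/3 → T at (17/3,11); v=(-2,-3)
4. t=17/6 → L at (0,5/2); v=(2,-3)

Final position: (0,5/2)
Wall sequence: BRTL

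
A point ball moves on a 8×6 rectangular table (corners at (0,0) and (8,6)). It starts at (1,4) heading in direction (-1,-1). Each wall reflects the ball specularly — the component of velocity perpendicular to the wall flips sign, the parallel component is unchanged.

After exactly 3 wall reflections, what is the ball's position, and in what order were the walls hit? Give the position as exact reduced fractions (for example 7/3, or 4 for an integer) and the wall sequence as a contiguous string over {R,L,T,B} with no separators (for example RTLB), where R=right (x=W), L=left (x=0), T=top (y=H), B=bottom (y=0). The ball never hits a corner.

1. t=1 → L at (0,3); v=(1,-1)
2. t=3 → B at (3,0); v=(1,1)
3. t=5 → R at (8,5); v=(-1,1)

Final position: (8,5)
Wall sequence: LBR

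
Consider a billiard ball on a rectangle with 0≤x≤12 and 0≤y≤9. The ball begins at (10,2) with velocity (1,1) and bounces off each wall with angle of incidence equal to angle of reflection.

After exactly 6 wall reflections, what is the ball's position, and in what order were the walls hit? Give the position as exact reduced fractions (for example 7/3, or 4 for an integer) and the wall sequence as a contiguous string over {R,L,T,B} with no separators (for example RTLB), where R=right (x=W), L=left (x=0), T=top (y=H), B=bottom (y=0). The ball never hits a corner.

Final position: (12,8)
Wall sequence: RTLBTR

1. t=2 → R at (12,4); v=(-1,1)
2. t=5 → T at (7,9); v=(-1,-1)
3. t=7 → L at (0,2); v=(1,-1)
4. t=2 → B at (2,0); v=(1,1)
5. t=9 → T at (11,9); v=(1,-1)
6. t=1 → R at (12,8); v=(-1,-1)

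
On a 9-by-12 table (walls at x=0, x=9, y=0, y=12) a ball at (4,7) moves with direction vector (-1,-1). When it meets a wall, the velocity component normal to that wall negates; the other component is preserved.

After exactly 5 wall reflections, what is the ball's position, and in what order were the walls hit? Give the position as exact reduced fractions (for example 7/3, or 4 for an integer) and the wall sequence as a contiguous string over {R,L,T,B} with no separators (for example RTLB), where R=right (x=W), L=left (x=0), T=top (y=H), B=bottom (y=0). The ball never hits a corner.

Final position: (0,9)
Wall sequence: LBRTL

1. t=4 → L at (0,3); v=(1,-1)
2. t=3 → B at (3,0); v=(1,1)
3. t=6 → R at (9,6); v=(-1,1)
4. t=6 → T at (3,12); v=(-1,-1)
5. t=3 → L at (0,9); v=(1,-1)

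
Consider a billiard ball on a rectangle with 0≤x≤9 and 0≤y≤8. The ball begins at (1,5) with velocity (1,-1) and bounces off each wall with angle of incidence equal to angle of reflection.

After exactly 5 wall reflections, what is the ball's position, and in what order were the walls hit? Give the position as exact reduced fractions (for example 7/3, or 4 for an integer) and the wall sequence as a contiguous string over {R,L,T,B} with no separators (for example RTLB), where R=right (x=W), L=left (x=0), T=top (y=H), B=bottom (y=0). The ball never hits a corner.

1. t=5 → B at (6,0); v=(1,1)
2. t=3 → R at (9,3); v=(-1,1)
3. t=5 → T at (4,8); v=(-1,-1)
4. t=4 → L at (0,4); v=(1,-1)
5. t=4 → B at (4,0); v=(1,1)

Final position: (4,0)
Wall sequence: BRTLB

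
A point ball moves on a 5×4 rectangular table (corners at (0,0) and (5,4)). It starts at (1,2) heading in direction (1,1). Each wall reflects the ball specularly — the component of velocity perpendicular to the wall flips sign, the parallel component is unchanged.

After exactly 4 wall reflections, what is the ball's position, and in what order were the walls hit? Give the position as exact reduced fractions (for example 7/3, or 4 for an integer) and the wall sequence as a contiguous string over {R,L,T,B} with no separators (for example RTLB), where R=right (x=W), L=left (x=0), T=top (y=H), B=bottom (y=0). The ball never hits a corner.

Final position: (0,3)
Wall sequence: TRBL

1. t=2 → T at (3,4); v=(1,-1)
2. t=2 → R at (5,2); v=(-1,-1)
3. t=2 → B at (3,0); v=(-1,1)
4. t=3 → L at (0,3); v=(1,1)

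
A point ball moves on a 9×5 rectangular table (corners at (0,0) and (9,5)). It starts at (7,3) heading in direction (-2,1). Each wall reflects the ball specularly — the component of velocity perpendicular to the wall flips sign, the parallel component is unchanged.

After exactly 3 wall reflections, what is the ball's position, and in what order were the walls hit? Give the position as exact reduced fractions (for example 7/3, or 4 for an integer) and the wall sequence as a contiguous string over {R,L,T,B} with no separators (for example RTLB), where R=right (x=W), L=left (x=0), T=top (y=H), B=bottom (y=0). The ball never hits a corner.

Final position: (7,0)
Wall sequence: TLB

1. t=2 → T at (3,5); v=(-2,-1)
2. t=3/2 → L at (0,7/2); v=(2,-1)
3. t=7/2 → B at (7,0); v=(2,1)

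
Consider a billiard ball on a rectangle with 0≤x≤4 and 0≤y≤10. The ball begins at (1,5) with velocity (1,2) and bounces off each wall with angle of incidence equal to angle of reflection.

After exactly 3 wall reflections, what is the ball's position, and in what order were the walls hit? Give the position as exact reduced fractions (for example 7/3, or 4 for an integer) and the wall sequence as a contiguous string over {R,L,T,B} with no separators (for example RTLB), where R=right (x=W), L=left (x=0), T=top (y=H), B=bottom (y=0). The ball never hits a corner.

1. t=5/2 → T at (7/2,10); v=(1,-2)
2. t=1/2 → R at (4,9); v=(-1,-2)
3. t=4 → L at (0,1); v=(1,-2)

Final position: (0,1)
Wall sequence: TRL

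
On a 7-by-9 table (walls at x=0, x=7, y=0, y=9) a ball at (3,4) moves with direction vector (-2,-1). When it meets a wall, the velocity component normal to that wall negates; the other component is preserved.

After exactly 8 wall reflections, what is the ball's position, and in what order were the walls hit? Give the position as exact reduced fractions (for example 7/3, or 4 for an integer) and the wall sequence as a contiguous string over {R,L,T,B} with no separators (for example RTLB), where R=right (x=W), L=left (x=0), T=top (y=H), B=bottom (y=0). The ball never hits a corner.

1. t=3/2 → L at (0,5/2); v=(2,-1)
2. t=5/2 → B at (5,0); v=(2,1)
3. t=1 → R at (7,1); v=(-2,1)
4. t=7/2 → L at (0,9/2); v=(2,1)
5. t=7/2 → R at (7,8); v=(-2,1)
6. t=1 → T at (5,9); v=(-2,-1)
7. t=5/2 → L at (0,13/2); v=(2,-1)
8. t=7/2 → R at (7,3); v=(-2,-1)

Final position: (7,3)
Wall sequence: LBRLRTLR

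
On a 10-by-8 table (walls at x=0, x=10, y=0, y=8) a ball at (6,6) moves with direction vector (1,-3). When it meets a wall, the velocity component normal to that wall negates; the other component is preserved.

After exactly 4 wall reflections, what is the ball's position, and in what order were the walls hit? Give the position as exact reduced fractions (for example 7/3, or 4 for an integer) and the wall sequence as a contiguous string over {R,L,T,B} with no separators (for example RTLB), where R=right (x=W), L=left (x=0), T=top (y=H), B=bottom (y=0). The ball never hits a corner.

Final position: (20/3,0)
Wall sequence: BRTB

1. t=2 → B at (8,0); v=(1,3)
2. t=2 → R at (10,6); v=(-1,3)
3. t=2/3 → T at (28/3,8); v=(-1,-3)
4. t=8/3 → B at (20/3,0); v=(-1,3)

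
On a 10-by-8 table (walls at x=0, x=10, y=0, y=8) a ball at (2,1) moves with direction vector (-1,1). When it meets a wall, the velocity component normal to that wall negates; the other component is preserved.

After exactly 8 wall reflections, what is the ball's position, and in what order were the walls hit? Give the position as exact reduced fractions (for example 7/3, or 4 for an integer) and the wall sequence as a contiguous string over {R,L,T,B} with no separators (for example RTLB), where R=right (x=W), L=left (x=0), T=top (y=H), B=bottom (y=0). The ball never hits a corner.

Final position: (10,1)
Wall sequence: LTRBLTBR

1. t=2 → L at (0,3); v=(1,1)
2. t=5 → T at (5,8); v=(1,-1)
3. t=5 → R at (10,3); v=(-1,-1)
4. t=3 → B at (7,0); v=(-1,1)
5. t=7 → L at (0,7); v=(1,1)
6. t=1 → T at (1,8); v=(1,-1)
7. t=8 → B at (9,0); v=(1,1)
8. t=1 → R at (10,1); v=(-1,1)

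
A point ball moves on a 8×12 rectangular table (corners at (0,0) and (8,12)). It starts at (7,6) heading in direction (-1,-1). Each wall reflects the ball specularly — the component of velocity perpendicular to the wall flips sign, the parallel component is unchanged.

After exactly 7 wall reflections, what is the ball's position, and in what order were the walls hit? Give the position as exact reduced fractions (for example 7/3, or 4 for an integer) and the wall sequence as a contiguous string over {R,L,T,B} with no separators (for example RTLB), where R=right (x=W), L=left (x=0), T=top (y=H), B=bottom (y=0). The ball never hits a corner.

Final position: (8,1)
Wall sequence: BLRTLBR

1. t=6 → B at (1,0); v=(-1,1)
2. t=1 → L at (0,1); v=(1,1)
3. t=8 → R at (8,9); v=(-1,1)
4. t=3 → T at (5,12); v=(-1,-1)
5. t=5 → L at (0,7); v=(1,-1)
6. t=7 → B at (7,0); v=(1,1)
7. t=1 → R at (8,1); v=(-1,1)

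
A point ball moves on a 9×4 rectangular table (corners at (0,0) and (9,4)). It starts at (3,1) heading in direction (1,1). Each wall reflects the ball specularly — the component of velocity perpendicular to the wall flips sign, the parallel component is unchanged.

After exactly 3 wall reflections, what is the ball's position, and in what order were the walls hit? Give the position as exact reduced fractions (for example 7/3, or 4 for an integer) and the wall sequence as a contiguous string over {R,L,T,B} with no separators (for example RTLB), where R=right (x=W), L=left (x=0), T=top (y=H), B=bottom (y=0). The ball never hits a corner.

Final position: (8,0)
Wall sequence: TRB

1. t=3 → T at (6,4); v=(1,-1)
2. t=3 → R at (9,1); v=(-1,-1)
3. t=1 → B at (8,0); v=(-1,1)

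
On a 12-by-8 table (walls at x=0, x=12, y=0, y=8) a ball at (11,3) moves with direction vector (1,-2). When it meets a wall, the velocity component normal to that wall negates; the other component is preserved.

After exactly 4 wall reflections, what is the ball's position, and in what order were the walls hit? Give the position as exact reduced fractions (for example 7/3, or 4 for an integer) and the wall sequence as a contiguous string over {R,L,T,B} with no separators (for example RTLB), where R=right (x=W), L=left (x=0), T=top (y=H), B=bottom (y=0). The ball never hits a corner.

Final position: (7/2,0)
Wall sequence: RBTB

1. t=1 → R at (12,1); v=(-1,-2)
2. t=1/2 → B at (23/2,0); v=(-1,2)
3. t=4 → T at (15/2,8); v=(-1,-2)
4. t=4 → B at (7/2,0); v=(-1,2)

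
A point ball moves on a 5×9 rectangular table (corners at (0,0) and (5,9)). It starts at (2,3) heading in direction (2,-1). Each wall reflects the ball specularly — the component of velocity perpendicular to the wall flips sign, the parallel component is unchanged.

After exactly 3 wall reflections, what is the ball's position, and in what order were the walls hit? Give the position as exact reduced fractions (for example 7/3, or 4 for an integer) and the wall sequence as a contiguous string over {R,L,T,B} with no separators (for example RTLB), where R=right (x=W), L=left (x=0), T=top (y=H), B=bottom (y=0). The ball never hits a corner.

Final position: (0,1)
Wall sequence: RBL

1. t=3/2 → R at (5,3/2); v=(-2,-1)
2. t=3/2 → B at (2,0); v=(-2,1)
3. t=1 → L at (0,1); v=(2,1)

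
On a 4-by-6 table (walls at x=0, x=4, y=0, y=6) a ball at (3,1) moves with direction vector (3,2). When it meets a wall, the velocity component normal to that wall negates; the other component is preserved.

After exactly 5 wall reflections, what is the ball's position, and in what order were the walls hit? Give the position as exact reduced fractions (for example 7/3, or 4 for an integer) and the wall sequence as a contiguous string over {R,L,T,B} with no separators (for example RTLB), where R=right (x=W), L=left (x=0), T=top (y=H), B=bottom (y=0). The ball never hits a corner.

1. t=1/3 → R at (4,5/3); v=(-3,2)
2. t=4/3 → L at (0,13/3); v=(3,2)
3. t=5/6 → T at (5/2,6); v=(3,-2)
4. t=1/2 → R at (4,5); v=(-3,-2)
5. t=4/3 → L at (0,7/3); v=(3,-2)

Final position: (0,7/3)
Wall sequence: RLTRL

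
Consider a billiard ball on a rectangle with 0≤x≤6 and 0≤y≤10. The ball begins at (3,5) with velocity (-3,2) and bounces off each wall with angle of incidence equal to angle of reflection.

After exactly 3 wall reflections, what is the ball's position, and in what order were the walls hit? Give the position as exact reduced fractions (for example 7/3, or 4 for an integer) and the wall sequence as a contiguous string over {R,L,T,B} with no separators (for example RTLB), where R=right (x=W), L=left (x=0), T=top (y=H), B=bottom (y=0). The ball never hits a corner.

Final position: (6,9)
Wall sequence: LTR

1. t=1 → L at (0,7); v=(3,2)
2. t=3/2 → T at (9/2,10); v=(3,-2)
3. t=1/2 → R at (6,9); v=(-3,-2)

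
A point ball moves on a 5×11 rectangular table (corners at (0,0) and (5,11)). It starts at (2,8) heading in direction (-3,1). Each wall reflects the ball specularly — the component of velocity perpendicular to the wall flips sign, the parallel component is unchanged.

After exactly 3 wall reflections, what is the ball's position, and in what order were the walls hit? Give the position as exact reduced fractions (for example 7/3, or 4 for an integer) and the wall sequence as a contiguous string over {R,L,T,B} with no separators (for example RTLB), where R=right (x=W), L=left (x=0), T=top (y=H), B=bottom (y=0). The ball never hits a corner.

Final position: (3,11)
Wall sequence: LRT

1. t=2/3 → L at (0,26/3); v=(3,1)
2. t=5/3 → R at (5,31/3); v=(-3,1)
3. t=2/3 → T at (3,11); v=(-3,-1)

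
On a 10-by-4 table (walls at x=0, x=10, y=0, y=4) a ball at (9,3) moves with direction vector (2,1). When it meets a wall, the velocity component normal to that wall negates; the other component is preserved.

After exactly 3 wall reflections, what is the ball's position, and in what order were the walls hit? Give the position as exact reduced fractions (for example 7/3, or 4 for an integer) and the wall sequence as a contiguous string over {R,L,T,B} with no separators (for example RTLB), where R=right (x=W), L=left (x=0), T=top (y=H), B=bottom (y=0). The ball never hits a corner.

Final position: (1,0)
Wall sequence: RTB

1. t=1/2 → R at (10,7/2); v=(-2,1)
2. t=1/2 → T at (9,4); v=(-2,-1)
3. t=4 → B at (1,0); v=(-2,1)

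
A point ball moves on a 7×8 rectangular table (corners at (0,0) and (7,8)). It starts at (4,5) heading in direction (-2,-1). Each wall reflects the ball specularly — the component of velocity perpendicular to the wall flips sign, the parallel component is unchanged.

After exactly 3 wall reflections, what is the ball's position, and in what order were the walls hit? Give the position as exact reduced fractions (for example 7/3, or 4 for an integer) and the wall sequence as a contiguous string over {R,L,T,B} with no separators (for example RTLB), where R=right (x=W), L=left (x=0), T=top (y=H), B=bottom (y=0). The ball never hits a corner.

1. t=2 → L at (0,3); v=(2,-1)
2. t=3 → B at (6,0); v=(2,1)
3. t=1/2 → R at (7,1/2); v=(-2,1)

Final position: (7,1/2)
Wall sequence: LBR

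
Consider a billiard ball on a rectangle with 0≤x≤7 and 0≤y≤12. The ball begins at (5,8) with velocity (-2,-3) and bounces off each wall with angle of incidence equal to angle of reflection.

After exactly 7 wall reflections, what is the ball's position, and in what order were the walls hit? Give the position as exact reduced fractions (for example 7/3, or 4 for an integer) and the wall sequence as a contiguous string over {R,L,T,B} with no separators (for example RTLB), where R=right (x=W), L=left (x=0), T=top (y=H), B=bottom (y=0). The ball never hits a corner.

Final position: (7,7)
Wall sequence: LBRTLBR

1. t=5/2 → L at (0,1/2); v=(2,-3)
2. t=1/6 → B at (1/3,0); v=(2,3)
3. t=10/3 → R at (7,10); v=(-2,3)
4. t=2/3 → T at (17/3,12); v=(-2,-3)
5. t=17/6 → L at (0,7/2); v=(2,-3)
6. t=7/6 → B at (7/3,0); v=(2,3)
7. t=7/3 → R at (7,7); v=(-2,3)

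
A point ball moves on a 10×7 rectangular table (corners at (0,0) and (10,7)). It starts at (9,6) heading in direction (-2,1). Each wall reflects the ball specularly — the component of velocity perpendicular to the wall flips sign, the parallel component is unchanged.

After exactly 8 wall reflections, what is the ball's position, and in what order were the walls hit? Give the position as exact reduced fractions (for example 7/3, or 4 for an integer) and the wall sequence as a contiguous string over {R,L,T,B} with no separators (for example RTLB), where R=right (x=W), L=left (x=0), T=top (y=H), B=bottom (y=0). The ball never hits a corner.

Final position: (5,0)
Wall sequence: TLBRLTRB

1. t=1 → T at (7,7); v=(-2,-1)
2. t=7/2 → L at (0,7/2); v=(2,-1)
3. t=7/2 → B at (7,0); v=(2,1)
4. t=3/2 → R at (10,3/2); v=(-2,1)
5. t=5 → L at (0,13/2); v=(2,1)
6. t=1/2 → T at (1,7); v=(2,-1)
7. t=9/2 → R at (10,5/2); v=(-2,-1)
8. t=5/2 → B at (5,0); v=(-2,1)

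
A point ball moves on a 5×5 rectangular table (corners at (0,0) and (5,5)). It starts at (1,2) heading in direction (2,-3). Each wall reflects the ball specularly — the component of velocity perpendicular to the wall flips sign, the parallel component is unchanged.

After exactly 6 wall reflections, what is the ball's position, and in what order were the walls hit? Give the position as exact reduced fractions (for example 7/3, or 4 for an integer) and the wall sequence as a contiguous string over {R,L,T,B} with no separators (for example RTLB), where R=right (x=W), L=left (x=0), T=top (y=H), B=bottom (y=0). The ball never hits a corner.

Final position: (7/3,5)
Wall sequence: BRTBLT

1. t=2/3 → B at (7/3,0); v=(2,3)
2. t=4/3 → R at (5,4); v=(-2,3)
3. t=1/3 → T at (13/3,5); v=(-2,-3)
4. t=5/3 → B at (1,0); v=(-2,3)
5. t=1/2 → L at (0,3/2); v=(2,3)
6. t=7/6 → T at (7/3,5); v=(2,-3)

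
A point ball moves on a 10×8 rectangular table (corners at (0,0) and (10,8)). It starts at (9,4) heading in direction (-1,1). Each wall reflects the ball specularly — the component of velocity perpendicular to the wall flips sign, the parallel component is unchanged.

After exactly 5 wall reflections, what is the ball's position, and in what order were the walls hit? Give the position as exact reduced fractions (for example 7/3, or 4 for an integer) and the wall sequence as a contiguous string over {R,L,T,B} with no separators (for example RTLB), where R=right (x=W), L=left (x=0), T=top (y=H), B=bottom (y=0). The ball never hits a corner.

1. t=4 → T at (5,8); v=(-1,-1)
2. t=5 → L at (0,3); v=(1,-1)
3. t=3 → B at (3,0); v=(1,1)
4. t=7 → R at (10,7); v=(-1,1)
5. t=1 → T at (9,8); v=(-1,-1)

Final position: (9,8)
Wall sequence: TLBRT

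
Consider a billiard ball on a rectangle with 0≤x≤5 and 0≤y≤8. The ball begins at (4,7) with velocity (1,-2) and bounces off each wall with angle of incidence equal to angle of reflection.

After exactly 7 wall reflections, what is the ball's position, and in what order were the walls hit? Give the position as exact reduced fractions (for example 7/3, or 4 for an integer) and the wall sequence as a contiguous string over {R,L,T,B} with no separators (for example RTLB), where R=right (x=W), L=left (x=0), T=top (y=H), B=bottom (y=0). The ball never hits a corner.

Final position: (1/2,8)
Wall sequence: RBLTRBT

1. t=1 → R at (5,5); v=(-1,-2)
2. t=5/2 → B at (5/2,0); v=(-1,2)
3. t=5/2 → L at (0,5); v=(1,2)
4. t=3/2 → T at (3/2,8); v=(1,-2)
5. t=7/2 → R at (5,1); v=(-1,-2)
6. t=1/2 → B at (9/2,0); v=(-1,2)
7. t=4 → T at (1/2,8); v=(-1,-2)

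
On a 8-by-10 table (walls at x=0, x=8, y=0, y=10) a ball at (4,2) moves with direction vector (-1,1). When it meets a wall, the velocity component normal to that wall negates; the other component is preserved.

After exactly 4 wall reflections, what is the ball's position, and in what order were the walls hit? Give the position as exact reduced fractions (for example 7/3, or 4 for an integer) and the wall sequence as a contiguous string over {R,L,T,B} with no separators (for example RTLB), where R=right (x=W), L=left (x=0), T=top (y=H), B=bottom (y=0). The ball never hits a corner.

1. t=4 → L at (0,6); v=(1,1)
2. t=4 → T at (4,10); v=(1,-1)
3. t=4 → R at (8,6); v=(-1,-1)
4. t=6 → B at (2,0); v=(-1,1)

Final position: (2,0)
Wall sequence: LTRB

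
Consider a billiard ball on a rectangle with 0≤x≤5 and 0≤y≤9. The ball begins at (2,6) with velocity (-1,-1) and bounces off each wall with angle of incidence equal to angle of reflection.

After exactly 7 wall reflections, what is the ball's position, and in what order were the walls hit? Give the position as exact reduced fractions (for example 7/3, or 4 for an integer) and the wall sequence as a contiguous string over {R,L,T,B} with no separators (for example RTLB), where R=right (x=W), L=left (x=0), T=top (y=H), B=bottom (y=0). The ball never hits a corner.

Final position: (0,2)
Wall sequence: LBRLTRL

1. t=2 → L at (0,4); v=(1,-1)
2. t=4 → B at (4,0); v=(1,1)
3. t=1 → R at (5,1); v=(-1,1)
4. t=5 → L at (0,6); v=(1,1)
5. t=3 → T at (3,9); v=(1,-1)
6. t=2 → R at (5,7); v=(-1,-1)
7. t=5 → L at (0,2); v=(1,-1)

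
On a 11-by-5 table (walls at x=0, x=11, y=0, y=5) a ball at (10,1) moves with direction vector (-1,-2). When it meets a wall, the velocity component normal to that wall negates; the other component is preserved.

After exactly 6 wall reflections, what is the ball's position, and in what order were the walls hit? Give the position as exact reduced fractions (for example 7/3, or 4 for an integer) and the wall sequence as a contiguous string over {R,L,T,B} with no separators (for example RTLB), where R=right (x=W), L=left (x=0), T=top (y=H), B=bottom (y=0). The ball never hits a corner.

Final position: (1/2,0)
Wall sequence: BTBTLB

1. t=1/2 → B at (19/2,0); v=(-1,2)
2. t=5/2 → T at (7,5); v=(-1,-2)
3. t=5/2 → B at (9/2,0); v=(-1,2)
4. t=5/2 → T at (2,5); v=(-1,-2)
5. t=2 → L at (0,1); v=(1,-2)
6. t=1/2 → B at (1/2,0); v=(1,2)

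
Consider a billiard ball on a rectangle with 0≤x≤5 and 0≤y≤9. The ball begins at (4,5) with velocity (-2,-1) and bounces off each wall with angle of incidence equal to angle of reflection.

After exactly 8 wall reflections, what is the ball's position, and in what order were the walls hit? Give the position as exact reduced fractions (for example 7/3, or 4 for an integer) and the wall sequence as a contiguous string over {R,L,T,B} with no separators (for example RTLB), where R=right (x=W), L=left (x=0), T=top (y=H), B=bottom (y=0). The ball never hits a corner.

Final position: (5,17/2)
Wall sequence: LRBLRLTR

1. t=2 → L at (0,3); v=(2,-1)
2. t=5/2 → R at (5,1/2); v=(-2,-1)
3. t=1/2 → B at (4,0); v=(-2,1)
4. t=2 → L at (0,2); v=(2,1)
5. t=5/2 → R at (5,9/2); v=(-2,1)
6. t=5/2 → L at (0,7); v=(2,1)
7. t=2 → T at (4,9); v=(2,-1)
8. t=1/2 → R at (5,17/2); v=(-2,-1)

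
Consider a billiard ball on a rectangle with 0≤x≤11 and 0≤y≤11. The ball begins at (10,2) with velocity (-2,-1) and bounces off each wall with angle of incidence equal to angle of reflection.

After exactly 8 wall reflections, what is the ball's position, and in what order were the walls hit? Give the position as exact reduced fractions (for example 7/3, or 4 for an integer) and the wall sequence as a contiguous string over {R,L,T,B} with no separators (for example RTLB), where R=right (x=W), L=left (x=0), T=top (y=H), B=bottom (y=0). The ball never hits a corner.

Final position: (0,3)
Wall sequence: BLRTLRBL

1. t=2 → B at (6,0); v=(-2,1)
2. t=3 → L at (0,3); v=(2,1)
3. t=11/2 → R at (11,17/2); v=(-2,1)
4. t=5/2 → T at (6,11); v=(-2,-1)
5. t=3 → L at (0,8); v=(2,-1)
6. t=11/2 → R at (11,5/2); v=(-2,-1)
7. t=5/2 → B at (6,0); v=(-2,1)
8. t=3 → L at (0,3); v=(2,1)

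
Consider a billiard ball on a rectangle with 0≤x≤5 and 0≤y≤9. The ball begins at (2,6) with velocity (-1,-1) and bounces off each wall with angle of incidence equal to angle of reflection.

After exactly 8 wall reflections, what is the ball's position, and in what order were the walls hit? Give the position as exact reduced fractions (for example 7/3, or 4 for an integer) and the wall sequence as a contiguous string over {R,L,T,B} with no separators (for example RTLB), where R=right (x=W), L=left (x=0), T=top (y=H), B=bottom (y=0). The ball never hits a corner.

1. t=2 → L at (0,4); v=(1,-1)
2. t=4 → B at (4,0); v=(1,1)
3. t=1 → R at (5,1); v=(-1,1)
4. t=5 → L at (0,6); v=(1,1)
5. t=3 → T at (3,9); v=(1,-1)
6. t=2 → R at (5,7); v=(-1,-1)
7. t=5 → L at (0,2); v=(1,-1)
8. t=2 → B at (2,0); v=(1,1)

Final position: (2,0)
Wall sequence: LBRLTRLB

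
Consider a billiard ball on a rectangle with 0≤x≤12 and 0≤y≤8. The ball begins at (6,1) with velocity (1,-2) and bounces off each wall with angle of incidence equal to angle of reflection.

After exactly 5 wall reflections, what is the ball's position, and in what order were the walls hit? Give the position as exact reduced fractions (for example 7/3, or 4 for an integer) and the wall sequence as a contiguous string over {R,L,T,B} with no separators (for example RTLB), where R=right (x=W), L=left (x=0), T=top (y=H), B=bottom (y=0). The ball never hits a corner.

Final position: (11/2,8)
Wall sequence: BTRBT

1. t=1/2 → B at (13/2,0); v=(1,2)
2. t=4 → T at (21/2,8); v=(1,-2)
3. t=3/2 → R at (12,5); v=(-1,-2)
4. t=5/2 → B at (19/2,0); v=(-1,2)
5. t=4 → T at (11/2,8); v=(-1,-2)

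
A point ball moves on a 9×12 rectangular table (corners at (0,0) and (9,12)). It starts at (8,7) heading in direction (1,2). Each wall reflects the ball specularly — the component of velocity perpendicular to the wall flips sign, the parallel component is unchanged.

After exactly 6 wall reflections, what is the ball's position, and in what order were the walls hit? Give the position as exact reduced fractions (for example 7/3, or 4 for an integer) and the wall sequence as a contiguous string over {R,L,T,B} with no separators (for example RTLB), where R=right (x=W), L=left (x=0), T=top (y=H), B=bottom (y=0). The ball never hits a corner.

Final position: (9,3)
Wall sequence: RTBLTR

1. t=1 → R at (9,9); v=(-1,2)
2. t=3/2 → T at (15/2,12); v=(-1,-2)
3. t=6 → B at (3/2,0); v=(-1,2)
4. t=3/2 → L at (0,3); v=(1,2)
5. t=9/2 → T at (9/2,12); v=(1,-2)
6. t=9/2 → R at (9,3); v=(-1,-2)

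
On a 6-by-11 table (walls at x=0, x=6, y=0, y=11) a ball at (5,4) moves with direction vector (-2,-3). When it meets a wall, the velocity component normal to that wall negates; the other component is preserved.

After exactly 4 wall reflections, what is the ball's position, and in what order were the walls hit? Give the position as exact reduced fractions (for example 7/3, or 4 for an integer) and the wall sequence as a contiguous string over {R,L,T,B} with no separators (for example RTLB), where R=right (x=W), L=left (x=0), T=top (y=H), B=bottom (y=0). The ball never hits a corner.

Final position: (6,19/2)
Wall sequence: BLTR

1. t=4/3 → B at (7/3,0); v=(-2,3)
2. t=7/6 → L at (0,7/2); v=(2,3)
3. t=5/2 → T at (5,11); v=(2,-3)
4. t=1/2 → R at (6,19/2); v=(-2,-3)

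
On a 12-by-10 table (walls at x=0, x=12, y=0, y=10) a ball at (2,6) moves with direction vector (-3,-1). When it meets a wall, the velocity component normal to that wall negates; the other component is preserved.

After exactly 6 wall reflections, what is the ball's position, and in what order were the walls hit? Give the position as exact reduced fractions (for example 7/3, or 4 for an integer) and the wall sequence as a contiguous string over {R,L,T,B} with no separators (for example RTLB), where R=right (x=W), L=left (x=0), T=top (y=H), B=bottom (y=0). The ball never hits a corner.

1. t=2/3 → L at (0,16/3); v=(3,-1)
2. t=4 → R at (12,4/3); v=(-3,-1)
3. t=4/3 → B at (8,0); v=(-3,1)
4. t=8/3 → L at (0,8/3); v=(3,1)
5. t=4 → R at (12,20/3); v=(-3,1)
6. t=10/3 → T at (2,10); v=(-3,-1)

Final position: (2,10)
Wall sequence: LRBLRT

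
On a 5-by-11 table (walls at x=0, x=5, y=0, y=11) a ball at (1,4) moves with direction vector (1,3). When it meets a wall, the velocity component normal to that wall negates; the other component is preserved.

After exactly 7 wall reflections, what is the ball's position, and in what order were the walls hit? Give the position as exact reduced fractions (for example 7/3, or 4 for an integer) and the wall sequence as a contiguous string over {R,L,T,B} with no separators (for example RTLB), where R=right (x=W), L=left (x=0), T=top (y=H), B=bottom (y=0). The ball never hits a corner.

Final position: (5,2)
Wall sequence: TRBLTBR

1. t=7/3 → T at (10/3,11); v=(1,-3)
2. t=5/3 → R at (5,6); v=(-1,-3)
3. t=2 → B at (3,0); v=(-1,3)
4. t=3 → L at (0,9); v=(1,3)
5. t=2/3 → T at (2/3,11); v=(1,-3)
6. t=11/3 → B at (13/3,0); v=(1,3)
7. t=2/3 → R at (5,2); v=(-1,3)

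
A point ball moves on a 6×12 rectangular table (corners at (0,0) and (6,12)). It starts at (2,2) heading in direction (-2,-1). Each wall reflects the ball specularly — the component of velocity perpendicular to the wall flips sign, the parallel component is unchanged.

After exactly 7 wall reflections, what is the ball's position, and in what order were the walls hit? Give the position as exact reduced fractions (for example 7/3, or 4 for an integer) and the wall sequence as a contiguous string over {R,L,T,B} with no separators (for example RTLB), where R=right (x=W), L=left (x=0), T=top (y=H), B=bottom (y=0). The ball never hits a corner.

1. t=1 → L at (0,1); v=(2,-1)
2. t=1 → B at (2,0); v=(2,1)
3. t=2 → R at (6,2); v=(-2,1)
4. t=3 → L at (0,5); v=(2,1)
5. t=3 → R at (6,8); v=(-2,1)
6. t=3 → L at (0,11); v=(2,1)
7. t=1 → T at (2,12); v=(2,-1)

Final position: (2,12)
Wall sequence: LBRLRLT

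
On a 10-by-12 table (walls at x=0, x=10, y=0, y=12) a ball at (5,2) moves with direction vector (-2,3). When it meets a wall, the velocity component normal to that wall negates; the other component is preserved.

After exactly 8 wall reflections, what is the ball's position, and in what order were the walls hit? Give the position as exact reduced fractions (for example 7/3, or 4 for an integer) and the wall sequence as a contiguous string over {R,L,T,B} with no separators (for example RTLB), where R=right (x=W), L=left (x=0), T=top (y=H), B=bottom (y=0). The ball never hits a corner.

Final position: (10,13/2)
Wall sequence: LTBRTLBR

1. t=5/2 → L at (0,19/2); v=(2,3)
2. t=5/6 → T at (5/3,12); v=(2,-3)
3. t=4 → B at (29/3,0); v=(2,3)
4. t=1/6 → R at (10,1/2); v=(-2,3)
5. t=23/6 → T at (7/3,12); v=(-2,-3)
6. t=7/6 → L at (0,17/2); v=(2,-3)
7. t=17/6 → B at (17/3,0); v=(2,3)
8. t=13/6 → R at (10,13/2); v=(-2,3)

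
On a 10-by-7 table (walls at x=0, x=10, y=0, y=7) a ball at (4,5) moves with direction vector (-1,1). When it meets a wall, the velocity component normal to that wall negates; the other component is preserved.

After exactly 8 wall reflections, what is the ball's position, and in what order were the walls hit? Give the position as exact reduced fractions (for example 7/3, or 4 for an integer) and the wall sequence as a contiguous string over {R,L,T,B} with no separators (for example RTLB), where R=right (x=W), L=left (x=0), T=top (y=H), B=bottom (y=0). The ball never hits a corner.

1. t=2 → T at (2,7); v=(-1,-1)
2. t=2 → L at (0,5); v=(1,-1)
3. t=5 → B at (5,0); v=(1,1)
4. t=5 → R at (10,5); v=(-1,1)
5. t=2 → T at (8,7); v=(-1,-1)
6. t=7 → B at (1,0); v=(-1,1)
7. t=1 → L at (0,1); v=(1,1)
8. t=6 → T at (6,7); v=(1,-1)

Final position: (6,7)
Wall sequence: TLBRTBLT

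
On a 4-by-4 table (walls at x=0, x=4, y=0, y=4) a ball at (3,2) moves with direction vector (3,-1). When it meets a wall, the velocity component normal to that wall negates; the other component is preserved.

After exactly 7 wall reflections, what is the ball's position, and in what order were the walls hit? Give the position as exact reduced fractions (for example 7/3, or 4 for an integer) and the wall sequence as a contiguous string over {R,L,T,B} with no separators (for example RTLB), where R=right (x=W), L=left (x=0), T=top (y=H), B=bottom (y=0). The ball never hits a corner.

1. t=1/3 → R at (4,5/3); v=(-3,-1)
2. t=4/3 → L at (0,1/3); v=(3,-1)
3. t=1/3 → B at (1,0); v=(3,1)
4. t=1 → R at (4,1); v=(-3,1)
5. t=4/3 → L at (0,7/3); v=(3,1)
6. t=4/3 → R at (4,11/3); v=(-3,1)
7. t=1/3 → T at (3,4); v=(-3,-1)

Final position: (3,4)
Wall sequence: RLBRLRT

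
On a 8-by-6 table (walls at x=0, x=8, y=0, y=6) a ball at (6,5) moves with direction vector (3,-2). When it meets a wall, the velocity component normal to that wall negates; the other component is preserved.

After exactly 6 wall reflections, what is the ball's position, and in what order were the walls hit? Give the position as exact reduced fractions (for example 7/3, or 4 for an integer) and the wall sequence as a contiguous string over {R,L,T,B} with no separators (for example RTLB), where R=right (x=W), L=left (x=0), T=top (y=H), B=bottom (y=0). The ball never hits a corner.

1. t=2/3 → R at (8,11/3); v=(-3,-2)
2. t=11/6 → B at (5/2,0); v=(-3,2)
3. t=5/6 → L at (0,5/3); v=(3,2)
4. t=13/6 → T at (13/2,6); v=(3,-2)
5. t=1/2 → R at (8,5); v=(-3,-2)
6. t=5/2 → B at (1/2,0); v=(-3,2)

Final position: (1/2,0)
Wall sequence: RBLTRB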